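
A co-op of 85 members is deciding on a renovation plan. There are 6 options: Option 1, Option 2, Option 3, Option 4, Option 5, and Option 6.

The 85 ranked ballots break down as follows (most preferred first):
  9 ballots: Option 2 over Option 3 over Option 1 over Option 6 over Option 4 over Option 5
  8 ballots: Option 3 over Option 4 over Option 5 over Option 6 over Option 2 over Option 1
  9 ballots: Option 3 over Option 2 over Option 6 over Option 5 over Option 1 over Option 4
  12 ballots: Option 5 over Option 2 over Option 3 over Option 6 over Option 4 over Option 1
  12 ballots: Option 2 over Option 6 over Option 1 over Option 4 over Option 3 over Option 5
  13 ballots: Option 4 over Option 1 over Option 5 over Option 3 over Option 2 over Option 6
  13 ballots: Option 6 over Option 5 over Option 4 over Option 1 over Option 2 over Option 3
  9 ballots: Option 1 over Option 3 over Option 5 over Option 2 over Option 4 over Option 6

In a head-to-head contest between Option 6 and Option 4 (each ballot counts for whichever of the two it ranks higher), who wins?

Option 6

Option 6 is ranked above Option 4 on 55 ballots; Option 4 above Option 6 on 30.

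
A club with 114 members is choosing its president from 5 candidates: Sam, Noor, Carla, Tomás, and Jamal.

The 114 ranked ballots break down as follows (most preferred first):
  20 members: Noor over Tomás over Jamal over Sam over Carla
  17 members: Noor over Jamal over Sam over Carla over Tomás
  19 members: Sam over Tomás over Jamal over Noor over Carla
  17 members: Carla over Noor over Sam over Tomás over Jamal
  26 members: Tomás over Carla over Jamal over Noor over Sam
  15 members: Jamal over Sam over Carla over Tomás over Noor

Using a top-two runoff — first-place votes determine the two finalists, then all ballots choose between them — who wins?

Round 1 first-place votes: Sam 19, Noor 37, Carla 17, Tomás 26, Jamal 15. Noor and Tomás advance.
Runoff: Noor is ranked above Tomás on 54 ballots, Tomás above Noor on 60.

Tomás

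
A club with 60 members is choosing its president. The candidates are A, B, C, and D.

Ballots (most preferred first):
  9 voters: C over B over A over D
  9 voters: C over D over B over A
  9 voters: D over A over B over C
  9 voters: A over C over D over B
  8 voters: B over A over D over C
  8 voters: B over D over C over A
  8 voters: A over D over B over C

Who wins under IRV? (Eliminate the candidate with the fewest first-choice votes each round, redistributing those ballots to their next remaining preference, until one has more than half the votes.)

A

Round 1: A 17, B 16, C 18, D 9. D eliminated.
Round 2: A 26, B 16, C 18. B eliminated.
Round 3: A 34, C 26. A has a majority (≥31).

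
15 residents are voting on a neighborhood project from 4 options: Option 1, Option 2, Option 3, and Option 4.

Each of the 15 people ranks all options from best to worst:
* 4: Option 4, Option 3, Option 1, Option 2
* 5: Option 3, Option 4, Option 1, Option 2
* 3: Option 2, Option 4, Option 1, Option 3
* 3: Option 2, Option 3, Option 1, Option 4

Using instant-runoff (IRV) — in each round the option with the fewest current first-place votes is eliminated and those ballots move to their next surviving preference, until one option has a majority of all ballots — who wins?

Option 3

Round 1: Option 1 0, Option 2 6, Option 3 5, Option 4 4. Option 1 eliminated.
Round 2: Option 2 6, Option 3 5, Option 4 4. Option 4 eliminated.
Round 3: Option 2 6, Option 3 9. Option 3 has a majority (≥8).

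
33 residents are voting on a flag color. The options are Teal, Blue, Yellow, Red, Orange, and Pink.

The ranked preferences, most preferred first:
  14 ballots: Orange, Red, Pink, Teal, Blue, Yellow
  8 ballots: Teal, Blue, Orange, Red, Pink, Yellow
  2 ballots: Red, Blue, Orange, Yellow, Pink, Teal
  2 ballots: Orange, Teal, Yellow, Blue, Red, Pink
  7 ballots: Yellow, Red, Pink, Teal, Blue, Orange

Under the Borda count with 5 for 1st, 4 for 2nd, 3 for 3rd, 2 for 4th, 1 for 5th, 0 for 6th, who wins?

Red

Teal: 14×2 + 8×5 + 2×0 + 2×4 + 7×2 = 90
Blue: 14×1 + 8×4 + 2×4 + 2×2 + 7×1 = 65
Yellow: 14×0 + 8×0 + 2×2 + 2×3 + 7×5 = 45
Red: 14×4 + 8×2 + 2×5 + 2×1 + 7×4 = 112
Orange: 14×5 + 8×3 + 2×3 + 2×5 + 7×0 = 110
Pink: 14×3 + 8×1 + 2×1 + 2×0 + 7×3 = 73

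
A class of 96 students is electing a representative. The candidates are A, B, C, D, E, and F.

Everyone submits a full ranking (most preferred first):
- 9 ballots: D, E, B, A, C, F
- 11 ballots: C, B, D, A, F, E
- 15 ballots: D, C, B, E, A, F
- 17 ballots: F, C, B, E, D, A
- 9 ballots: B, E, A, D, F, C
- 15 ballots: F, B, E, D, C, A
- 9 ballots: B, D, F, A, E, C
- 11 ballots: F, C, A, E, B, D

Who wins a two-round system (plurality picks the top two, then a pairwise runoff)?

D

Round 1 first-place votes: A 0, B 18, C 11, D 24, E 0, F 43. F and D advance.
Runoff: F is ranked above D on 43 ballots, D above F on 53.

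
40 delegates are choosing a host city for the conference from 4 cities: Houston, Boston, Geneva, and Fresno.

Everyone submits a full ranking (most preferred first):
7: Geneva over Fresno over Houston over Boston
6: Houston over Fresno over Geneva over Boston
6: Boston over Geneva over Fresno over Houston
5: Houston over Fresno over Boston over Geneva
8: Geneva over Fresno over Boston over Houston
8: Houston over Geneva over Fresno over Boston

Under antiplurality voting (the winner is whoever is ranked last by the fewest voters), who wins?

Fresno

Last-place votes: Houston 14, Boston 21, Geneva 5, Fresno 0.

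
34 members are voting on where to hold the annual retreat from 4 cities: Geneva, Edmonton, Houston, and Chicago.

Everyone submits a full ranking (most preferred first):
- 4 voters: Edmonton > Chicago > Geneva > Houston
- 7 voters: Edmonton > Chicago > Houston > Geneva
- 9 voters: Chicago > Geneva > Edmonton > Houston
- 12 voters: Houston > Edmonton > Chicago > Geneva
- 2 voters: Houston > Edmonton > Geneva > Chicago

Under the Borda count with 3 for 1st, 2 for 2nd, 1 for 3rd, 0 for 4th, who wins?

Geneva: 4×1 + 7×0 + 9×2 + 12×0 + 2×1 = 24
Edmonton: 4×3 + 7×3 + 9×1 + 12×2 + 2×2 = 70
Houston: 4×0 + 7×1 + 9×0 + 12×3 + 2×3 = 49
Chicago: 4×2 + 7×2 + 9×3 + 12×1 + 2×0 = 61

Edmonton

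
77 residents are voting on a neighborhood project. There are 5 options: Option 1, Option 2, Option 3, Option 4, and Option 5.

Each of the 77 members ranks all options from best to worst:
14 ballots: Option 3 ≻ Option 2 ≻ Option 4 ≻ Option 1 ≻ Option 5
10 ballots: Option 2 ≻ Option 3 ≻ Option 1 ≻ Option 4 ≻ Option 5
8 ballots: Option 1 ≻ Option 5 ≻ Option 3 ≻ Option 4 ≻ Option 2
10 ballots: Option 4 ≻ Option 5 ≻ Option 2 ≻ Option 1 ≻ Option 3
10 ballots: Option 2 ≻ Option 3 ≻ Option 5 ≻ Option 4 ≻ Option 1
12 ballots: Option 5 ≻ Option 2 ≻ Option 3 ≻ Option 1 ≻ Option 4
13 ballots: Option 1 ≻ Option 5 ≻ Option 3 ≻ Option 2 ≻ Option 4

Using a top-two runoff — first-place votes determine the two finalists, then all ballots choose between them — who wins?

Round 1 first-place votes: Option 1 21, Option 2 20, Option 3 14, Option 4 10, Option 5 12. Option 1 and Option 2 advance.
Runoff: Option 1 is ranked above Option 2 on 21 ballots, Option 2 above Option 1 on 56.

Option 2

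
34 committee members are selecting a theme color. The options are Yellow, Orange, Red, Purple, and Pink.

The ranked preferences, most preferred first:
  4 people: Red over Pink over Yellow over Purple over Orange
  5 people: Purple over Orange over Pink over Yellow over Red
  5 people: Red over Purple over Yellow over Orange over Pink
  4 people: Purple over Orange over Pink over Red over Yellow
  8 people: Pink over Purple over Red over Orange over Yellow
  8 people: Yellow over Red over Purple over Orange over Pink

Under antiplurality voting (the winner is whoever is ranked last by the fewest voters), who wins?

Last-place votes: Yellow 12, Orange 4, Red 5, Purple 0, Pink 13.

Purple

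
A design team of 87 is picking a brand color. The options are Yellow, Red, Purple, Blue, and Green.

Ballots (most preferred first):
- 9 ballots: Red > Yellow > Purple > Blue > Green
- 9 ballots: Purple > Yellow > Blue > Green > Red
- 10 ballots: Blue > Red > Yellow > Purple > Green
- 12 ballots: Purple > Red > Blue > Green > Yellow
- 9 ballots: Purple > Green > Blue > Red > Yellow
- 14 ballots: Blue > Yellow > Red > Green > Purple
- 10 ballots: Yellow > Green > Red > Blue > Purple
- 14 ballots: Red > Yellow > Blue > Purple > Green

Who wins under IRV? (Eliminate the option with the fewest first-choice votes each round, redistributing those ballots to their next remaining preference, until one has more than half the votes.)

Round 1: Yellow 10, Red 23, Purple 30, Blue 24, Green 0. Green eliminated.
Round 2: Yellow 10, Red 23, Purple 30, Blue 24. Yellow eliminated.
Round 3: Red 33, Purple 30, Blue 24. Blue eliminated.
Round 4: Red 57, Purple 30. Red has a majority (≥44).

Red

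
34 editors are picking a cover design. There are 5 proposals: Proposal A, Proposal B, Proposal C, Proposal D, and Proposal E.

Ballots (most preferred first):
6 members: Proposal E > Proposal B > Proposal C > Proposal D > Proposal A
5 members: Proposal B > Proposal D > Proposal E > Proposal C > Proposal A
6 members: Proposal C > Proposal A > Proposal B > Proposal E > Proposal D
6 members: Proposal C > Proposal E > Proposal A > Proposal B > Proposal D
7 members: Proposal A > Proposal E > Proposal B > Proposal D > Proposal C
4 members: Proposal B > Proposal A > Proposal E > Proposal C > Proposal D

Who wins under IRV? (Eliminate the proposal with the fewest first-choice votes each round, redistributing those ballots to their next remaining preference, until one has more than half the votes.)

Round 1: Proposal A 7, Proposal B 9, Proposal C 12, Proposal D 0, Proposal E 6. Proposal D eliminated.
Round 2: Proposal A 7, Proposal B 9, Proposal C 12, Proposal E 6. Proposal E eliminated.
Round 3: Proposal A 7, Proposal B 15, Proposal C 12. Proposal A eliminated.
Round 4: Proposal B 22, Proposal C 12. Proposal B has a majority (≥18).

Proposal B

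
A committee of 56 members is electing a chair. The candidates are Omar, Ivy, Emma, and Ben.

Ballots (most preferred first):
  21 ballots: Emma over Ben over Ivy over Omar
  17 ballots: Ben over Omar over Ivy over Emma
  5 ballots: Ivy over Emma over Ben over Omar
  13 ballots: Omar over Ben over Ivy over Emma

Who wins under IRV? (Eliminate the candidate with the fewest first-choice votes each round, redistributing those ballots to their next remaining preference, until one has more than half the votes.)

Ben

Round 1: Omar 13, Ivy 5, Emma 21, Ben 17. Ivy eliminated.
Round 2: Omar 13, Emma 26, Ben 17. Omar eliminated.
Round 3: Emma 26, Ben 30. Ben has a majority (≥29).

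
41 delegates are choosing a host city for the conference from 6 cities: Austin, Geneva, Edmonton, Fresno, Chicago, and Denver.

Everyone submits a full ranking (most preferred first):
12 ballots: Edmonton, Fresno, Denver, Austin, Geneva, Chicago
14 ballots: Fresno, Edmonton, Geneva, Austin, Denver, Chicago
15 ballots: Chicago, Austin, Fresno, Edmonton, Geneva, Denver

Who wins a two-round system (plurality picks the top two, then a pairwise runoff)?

Fresno

Round 1 first-place votes: Austin 0, Geneva 0, Edmonton 12, Fresno 14, Chicago 15, Denver 0. Chicago and Fresno advance.
Runoff: Chicago is ranked above Fresno on 15 ballots, Fresno above Chicago on 26.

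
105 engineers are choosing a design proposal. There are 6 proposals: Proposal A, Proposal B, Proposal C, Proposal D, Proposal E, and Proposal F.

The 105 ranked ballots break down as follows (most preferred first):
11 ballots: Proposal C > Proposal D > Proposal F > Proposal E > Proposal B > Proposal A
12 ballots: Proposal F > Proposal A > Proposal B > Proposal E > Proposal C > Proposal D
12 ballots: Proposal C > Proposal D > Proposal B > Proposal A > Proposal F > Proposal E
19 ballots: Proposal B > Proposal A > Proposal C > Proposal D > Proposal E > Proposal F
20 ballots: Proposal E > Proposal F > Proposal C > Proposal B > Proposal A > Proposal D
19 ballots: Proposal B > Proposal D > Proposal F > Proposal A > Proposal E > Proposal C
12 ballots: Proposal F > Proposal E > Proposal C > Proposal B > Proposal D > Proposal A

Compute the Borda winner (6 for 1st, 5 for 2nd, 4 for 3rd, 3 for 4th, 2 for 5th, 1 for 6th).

Proposal A: 11×1 + 12×5 + 12×3 + 19×5 + 20×2 + 19×3 + 12×1 = 311
Proposal B: 11×2 + 12×4 + 12×4 + 19×6 + 20×3 + 19×6 + 12×3 = 442
Proposal C: 11×6 + 12×2 + 12×6 + 19×4 + 20×4 + 19×1 + 12×4 = 385
Proposal D: 11×5 + 12×1 + 12×5 + 19×3 + 20×1 + 19×5 + 12×2 = 323
Proposal E: 11×3 + 12×3 + 12×1 + 19×2 + 20×6 + 19×2 + 12×5 = 337
Proposal F: 11×4 + 12×6 + 12×2 + 19×1 + 20×5 + 19×4 + 12×6 = 407

Proposal B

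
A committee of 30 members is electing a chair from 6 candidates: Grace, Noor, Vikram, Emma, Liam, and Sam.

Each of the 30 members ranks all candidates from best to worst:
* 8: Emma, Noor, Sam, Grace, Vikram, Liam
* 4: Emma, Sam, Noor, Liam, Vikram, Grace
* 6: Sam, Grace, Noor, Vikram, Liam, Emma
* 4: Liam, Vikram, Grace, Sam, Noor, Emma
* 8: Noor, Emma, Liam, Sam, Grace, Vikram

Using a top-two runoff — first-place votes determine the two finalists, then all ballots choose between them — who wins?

Round 1 first-place votes: Grace 0, Noor 8, Vikram 0, Emma 12, Liam 4, Sam 6. Emma and Noor advance.
Runoff: Emma is ranked above Noor on 12 ballots, Noor above Emma on 18.

Noor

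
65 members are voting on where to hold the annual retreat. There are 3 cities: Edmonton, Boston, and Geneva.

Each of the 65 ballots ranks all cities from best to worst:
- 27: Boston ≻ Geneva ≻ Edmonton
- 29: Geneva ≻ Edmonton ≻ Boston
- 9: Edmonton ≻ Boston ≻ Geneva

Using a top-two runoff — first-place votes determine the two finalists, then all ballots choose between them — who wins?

Round 1 first-place votes: Edmonton 9, Boston 27, Geneva 29. Geneva and Boston advance.
Runoff: Geneva is ranked above Boston on 29 ballots, Boston above Geneva on 36.

Boston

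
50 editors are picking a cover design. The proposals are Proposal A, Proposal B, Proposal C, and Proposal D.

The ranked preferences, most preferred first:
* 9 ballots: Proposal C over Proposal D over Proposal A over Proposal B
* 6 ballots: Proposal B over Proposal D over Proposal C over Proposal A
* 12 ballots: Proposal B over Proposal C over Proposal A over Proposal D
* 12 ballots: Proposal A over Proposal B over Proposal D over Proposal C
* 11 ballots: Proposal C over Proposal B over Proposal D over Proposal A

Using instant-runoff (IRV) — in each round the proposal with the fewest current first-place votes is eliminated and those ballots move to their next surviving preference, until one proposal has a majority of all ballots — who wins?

Round 1: Proposal A 12, Proposal B 18, Proposal C 20, Proposal D 0. Proposal D eliminated.
Round 2: Proposal A 12, Proposal B 18, Proposal C 20. Proposal A eliminated.
Round 3: Proposal B 30, Proposal C 20. Proposal B has a majority (≥26).

Proposal B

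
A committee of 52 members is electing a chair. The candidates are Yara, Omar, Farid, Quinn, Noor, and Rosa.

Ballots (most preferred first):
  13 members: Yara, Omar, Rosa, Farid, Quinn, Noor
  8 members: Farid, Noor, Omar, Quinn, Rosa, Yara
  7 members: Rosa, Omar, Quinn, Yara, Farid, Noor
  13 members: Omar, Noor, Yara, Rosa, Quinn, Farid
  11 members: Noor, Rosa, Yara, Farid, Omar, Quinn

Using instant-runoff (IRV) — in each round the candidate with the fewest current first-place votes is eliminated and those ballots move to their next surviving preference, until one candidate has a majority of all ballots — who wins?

Round 1: Yara 13, Omar 13, Farid 8, Quinn 0, Noor 11, Rosa 7. Quinn eliminated.
Round 2: Yara 13, Omar 13, Farid 8, Noor 11, Rosa 7. Rosa eliminated.
Round 3: Yara 13, Omar 20, Farid 8, Noor 11. Farid eliminated.
Round 4: Yara 13, Omar 20, Noor 19. Yara eliminated.
Round 5: Omar 33, Noor 19. Omar has a majority (≥27).

Omar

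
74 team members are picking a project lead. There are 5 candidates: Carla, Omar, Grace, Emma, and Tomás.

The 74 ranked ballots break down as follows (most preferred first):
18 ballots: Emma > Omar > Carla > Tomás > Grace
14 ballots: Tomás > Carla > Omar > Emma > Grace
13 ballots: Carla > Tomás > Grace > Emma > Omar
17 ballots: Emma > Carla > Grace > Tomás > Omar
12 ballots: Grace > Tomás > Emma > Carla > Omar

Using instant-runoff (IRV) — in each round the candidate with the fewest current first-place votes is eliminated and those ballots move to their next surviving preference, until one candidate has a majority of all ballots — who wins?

Tomás

Round 1: Carla 13, Omar 0, Grace 12, Emma 35, Tomás 14. Omar eliminated.
Round 2: Carla 13, Grace 12, Emma 35, Tomás 14. Grace eliminated.
Round 3: Carla 13, Emma 35, Tomás 26. Carla eliminated.
Round 4: Emma 35, Tomás 39. Tomás has a majority (≥38).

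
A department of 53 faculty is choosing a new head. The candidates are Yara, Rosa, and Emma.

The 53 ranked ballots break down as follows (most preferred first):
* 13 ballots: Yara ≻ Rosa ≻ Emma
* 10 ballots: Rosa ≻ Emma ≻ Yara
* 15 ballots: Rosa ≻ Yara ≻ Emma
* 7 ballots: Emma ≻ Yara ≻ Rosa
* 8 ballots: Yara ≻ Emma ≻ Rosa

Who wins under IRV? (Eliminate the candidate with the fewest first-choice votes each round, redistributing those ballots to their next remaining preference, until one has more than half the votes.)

Yara

Round 1: Yara 21, Rosa 25, Emma 7. Emma eliminated.
Round 2: Yara 28, Rosa 25. Yara has a majority (≥27).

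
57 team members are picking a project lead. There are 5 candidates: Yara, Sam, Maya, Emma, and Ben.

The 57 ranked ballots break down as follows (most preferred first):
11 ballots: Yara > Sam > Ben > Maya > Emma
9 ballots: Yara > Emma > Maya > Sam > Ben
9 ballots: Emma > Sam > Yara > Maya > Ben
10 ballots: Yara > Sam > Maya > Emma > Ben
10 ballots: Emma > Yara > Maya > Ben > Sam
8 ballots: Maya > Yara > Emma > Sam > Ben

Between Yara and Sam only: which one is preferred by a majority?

Yara

Yara is ranked above Sam on 48 ballots; Sam above Yara on 9.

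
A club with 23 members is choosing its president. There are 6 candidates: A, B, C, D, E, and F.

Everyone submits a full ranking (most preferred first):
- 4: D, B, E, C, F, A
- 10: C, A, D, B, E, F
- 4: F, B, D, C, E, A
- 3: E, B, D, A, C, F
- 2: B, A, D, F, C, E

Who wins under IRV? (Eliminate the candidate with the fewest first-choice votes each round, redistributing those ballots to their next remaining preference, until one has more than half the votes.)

Round 1: A 0, B 2, C 10, D 4, E 3, F 4. A eliminated.
Round 2: B 2, C 10, D 4, E 3, F 4. B eliminated.
Round 3: C 10, D 6, E 3, F 4. E eliminated.
Round 4: C 10, D 9, F 4. F eliminated.
Round 5: C 10, D 13. D has a majority (≥12).

D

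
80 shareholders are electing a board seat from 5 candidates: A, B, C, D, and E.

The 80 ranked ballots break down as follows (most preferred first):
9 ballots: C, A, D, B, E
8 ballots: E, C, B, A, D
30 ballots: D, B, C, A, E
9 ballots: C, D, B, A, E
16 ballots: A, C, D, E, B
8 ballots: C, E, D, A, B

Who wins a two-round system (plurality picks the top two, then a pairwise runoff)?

C

Round 1 first-place votes: A 16, B 0, C 26, D 30, E 8. D and C advance.
Runoff: D is ranked above C on 30 ballots, C above D on 50.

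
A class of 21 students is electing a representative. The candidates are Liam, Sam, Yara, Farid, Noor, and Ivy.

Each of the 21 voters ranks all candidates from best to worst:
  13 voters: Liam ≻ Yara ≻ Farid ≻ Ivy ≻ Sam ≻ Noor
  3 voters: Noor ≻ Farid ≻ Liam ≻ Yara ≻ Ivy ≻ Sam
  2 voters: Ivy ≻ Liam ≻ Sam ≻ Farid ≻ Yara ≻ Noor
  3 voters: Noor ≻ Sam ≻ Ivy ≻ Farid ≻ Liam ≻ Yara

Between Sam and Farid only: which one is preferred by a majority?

Sam is ranked above Farid on 5 ballots; Farid above Sam on 16.

Farid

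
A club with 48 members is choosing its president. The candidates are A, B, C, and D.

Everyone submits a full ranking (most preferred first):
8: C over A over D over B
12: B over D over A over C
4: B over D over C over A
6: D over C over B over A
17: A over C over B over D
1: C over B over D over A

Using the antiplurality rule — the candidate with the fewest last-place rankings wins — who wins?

B

Last-place votes: A 11, B 8, C 12, D 17.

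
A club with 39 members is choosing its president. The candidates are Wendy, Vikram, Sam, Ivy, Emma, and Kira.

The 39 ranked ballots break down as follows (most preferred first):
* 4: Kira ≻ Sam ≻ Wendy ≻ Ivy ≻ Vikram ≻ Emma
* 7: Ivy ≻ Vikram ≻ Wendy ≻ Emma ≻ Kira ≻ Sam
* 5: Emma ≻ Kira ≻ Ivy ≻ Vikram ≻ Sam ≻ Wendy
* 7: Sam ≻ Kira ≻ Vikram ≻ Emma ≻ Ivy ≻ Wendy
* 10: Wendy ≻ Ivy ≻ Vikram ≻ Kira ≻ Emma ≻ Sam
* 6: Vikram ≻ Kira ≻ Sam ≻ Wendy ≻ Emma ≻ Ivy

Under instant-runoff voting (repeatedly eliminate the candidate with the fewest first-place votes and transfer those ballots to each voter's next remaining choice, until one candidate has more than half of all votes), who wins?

Ivy

Round 1: Wendy 10, Vikram 6, Sam 7, Ivy 7, Emma 5, Kira 4. Kira eliminated.
Round 2: Wendy 10, Vikram 6, Sam 11, Ivy 7, Emma 5. Emma eliminated.
Round 3: Wendy 10, Vikram 6, Sam 11, Ivy 12. Vikram eliminated.
Round 4: Wendy 10, Sam 17, Ivy 12. Wendy eliminated.
Round 5: Sam 17, Ivy 22. Ivy has a majority (≥20).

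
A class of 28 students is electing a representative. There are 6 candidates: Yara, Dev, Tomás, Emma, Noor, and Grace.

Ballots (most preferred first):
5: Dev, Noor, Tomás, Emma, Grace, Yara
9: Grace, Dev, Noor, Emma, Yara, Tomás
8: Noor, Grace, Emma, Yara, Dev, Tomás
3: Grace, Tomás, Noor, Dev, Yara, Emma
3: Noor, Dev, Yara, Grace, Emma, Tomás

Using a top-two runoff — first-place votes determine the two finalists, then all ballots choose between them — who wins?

Noor

Round 1 first-place votes: Yara 0, Dev 5, Tomás 0, Emma 0, Noor 11, Grace 12. Grace and Noor advance.
Runoff: Grace is ranked above Noor on 12 ballots, Noor above Grace on 16.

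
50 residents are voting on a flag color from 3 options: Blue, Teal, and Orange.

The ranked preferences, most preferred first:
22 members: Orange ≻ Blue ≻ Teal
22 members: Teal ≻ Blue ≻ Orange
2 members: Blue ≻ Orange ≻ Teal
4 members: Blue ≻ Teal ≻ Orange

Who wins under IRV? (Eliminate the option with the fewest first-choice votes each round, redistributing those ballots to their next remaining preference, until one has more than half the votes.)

Round 1: Blue 6, Teal 22, Orange 22. Blue eliminated.
Round 2: Teal 26, Orange 24. Teal has a majority (≥26).

Teal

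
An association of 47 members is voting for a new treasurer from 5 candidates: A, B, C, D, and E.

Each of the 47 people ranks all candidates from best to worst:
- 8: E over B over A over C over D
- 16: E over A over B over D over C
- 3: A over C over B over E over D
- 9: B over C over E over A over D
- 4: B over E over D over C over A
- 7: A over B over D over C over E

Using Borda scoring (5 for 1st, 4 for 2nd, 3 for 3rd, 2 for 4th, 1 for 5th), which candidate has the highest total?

B

A: 8×3 + 16×4 + 3×5 + 9×2 + 4×1 + 7×5 = 160
B: 8×4 + 16×3 + 3×3 + 9×5 + 4×5 + 7×4 = 182
C: 8×2 + 16×1 + 3×4 + 9×4 + 4×2 + 7×2 = 102
D: 8×1 + 16×2 + 3×1 + 9×1 + 4×3 + 7×3 = 85
E: 8×5 + 16×5 + 3×2 + 9×3 + 4×4 + 7×1 = 176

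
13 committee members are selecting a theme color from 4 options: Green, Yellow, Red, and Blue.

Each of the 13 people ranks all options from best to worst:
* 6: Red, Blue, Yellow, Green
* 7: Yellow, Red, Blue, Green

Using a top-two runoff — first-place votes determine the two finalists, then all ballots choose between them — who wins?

Round 1 first-place votes: Green 0, Yellow 7, Red 6, Blue 0. Yellow and Red advance.
Runoff: Yellow is ranked above Red on 7 ballots, Red above Yellow on 6.

Yellow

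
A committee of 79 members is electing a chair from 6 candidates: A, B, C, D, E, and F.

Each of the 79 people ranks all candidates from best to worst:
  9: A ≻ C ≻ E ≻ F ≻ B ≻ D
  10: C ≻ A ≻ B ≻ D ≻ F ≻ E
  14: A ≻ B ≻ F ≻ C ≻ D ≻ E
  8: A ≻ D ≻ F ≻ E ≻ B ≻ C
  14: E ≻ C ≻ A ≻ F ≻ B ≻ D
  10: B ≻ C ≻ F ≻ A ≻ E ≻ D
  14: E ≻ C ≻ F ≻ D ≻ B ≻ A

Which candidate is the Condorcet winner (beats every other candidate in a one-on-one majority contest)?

C vs A: 48–31
C vs B: 47–32
C vs D: 71–8
C vs E: 43–36
C vs F: 57–22
C beats every other candidate.

C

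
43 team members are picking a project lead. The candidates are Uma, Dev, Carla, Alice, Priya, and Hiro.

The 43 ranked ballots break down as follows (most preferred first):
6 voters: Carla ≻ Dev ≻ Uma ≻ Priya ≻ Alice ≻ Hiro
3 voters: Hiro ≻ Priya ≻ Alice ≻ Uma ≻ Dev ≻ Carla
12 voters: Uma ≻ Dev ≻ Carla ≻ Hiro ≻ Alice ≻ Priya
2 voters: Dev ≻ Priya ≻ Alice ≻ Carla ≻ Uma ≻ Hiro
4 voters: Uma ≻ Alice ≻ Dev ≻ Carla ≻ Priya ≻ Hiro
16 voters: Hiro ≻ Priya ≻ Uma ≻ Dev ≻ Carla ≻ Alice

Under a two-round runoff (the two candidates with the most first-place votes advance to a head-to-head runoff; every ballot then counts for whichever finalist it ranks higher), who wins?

Round 1 first-place votes: Uma 16, Dev 2, Carla 6, Alice 0, Priya 0, Hiro 19. Hiro and Uma advance.
Runoff: Hiro is ranked above Uma on 19 ballots, Uma above Hiro on 24.

Uma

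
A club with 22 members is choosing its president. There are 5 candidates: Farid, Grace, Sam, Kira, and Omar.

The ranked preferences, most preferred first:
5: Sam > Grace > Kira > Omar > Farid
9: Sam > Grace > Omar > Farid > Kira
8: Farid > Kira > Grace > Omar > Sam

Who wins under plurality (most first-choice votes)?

Sam

First-place votes: Farid 8, Grace 0, Sam 14, Kira 0, Omar 0.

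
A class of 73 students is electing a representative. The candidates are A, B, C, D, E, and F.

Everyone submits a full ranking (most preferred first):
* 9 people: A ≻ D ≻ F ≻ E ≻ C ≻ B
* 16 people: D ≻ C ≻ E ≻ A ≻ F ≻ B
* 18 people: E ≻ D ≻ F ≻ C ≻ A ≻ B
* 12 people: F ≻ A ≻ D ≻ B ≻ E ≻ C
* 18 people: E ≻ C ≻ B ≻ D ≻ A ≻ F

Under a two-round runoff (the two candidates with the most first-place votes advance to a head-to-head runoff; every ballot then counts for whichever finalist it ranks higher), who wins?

D

Round 1 first-place votes: A 9, B 0, C 0, D 16, E 36, F 12. E and D advance.
Runoff: E is ranked above D on 36 ballots, D above E on 37.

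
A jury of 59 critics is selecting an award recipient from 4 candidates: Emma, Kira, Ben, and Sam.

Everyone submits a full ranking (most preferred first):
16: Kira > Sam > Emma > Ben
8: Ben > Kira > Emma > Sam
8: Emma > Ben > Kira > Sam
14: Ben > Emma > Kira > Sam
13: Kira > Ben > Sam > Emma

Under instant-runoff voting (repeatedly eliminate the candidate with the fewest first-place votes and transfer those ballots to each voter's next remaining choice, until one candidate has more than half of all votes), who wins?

Round 1: Emma 8, Kira 29, Ben 22, Sam 0. Sam eliminated.
Round 2: Emma 8, Kira 29, Ben 22. Emma eliminated.
Round 3: Kira 29, Ben 30. Ben has a majority (≥30).

Ben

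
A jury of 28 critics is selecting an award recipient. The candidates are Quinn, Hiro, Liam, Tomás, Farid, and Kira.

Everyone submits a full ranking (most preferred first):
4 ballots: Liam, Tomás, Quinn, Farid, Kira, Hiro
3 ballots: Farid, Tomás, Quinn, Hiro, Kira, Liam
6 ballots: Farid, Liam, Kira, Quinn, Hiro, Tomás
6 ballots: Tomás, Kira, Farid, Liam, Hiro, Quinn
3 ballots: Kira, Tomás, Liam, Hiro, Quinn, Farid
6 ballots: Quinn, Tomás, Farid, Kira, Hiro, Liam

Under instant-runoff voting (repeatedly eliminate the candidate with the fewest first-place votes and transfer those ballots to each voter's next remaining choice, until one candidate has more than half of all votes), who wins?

Round 1: Quinn 6, Hiro 0, Liam 4, Tomás 6, Farid 9, Kira 3. Hiro eliminated.
Round 2: Quinn 6, Liam 4, Tomás 6, Farid 9, Kira 3. Kira eliminated.
Round 3: Quinn 6, Liam 4, Tomás 9, Farid 9. Liam eliminated.
Round 4: Quinn 6, Tomás 13, Farid 9. Quinn eliminated.
Round 5: Tomás 19, Farid 9. Tomás has a majority (≥15).

Tomás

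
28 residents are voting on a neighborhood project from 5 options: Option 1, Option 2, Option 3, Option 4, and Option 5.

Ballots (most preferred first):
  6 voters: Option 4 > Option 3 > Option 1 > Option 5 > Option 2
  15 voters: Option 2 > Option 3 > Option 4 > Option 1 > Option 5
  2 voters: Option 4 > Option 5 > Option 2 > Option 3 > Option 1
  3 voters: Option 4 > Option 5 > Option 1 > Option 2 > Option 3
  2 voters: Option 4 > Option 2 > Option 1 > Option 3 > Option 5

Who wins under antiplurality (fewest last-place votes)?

Option 4

Last-place votes: Option 1 2, Option 2 6, Option 3 3, Option 4 0, Option 5 17.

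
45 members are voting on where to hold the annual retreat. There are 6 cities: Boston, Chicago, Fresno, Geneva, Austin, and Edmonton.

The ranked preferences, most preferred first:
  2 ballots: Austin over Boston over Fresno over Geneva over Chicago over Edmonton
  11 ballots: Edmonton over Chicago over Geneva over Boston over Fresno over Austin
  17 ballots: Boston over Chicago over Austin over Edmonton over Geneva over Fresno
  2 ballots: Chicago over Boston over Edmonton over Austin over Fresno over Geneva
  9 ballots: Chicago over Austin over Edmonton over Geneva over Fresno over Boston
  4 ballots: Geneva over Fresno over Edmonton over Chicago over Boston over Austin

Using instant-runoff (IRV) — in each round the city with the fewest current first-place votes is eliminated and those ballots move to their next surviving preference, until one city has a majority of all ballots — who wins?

Edmonton

Round 1: Boston 17, Chicago 11, Fresno 0, Geneva 4, Austin 2, Edmonton 11. Fresno eliminated.
Round 2: Boston 17, Chicago 11, Geneva 4, Austin 2, Edmonton 11. Austin eliminated.
Round 3: Boston 19, Chicago 11, Geneva 4, Edmonton 11. Geneva eliminated.
Round 4: Boston 19, Chicago 11, Edmonton 15. Chicago eliminated.
Round 5: Boston 21, Edmonton 24. Edmonton has a majority (≥23).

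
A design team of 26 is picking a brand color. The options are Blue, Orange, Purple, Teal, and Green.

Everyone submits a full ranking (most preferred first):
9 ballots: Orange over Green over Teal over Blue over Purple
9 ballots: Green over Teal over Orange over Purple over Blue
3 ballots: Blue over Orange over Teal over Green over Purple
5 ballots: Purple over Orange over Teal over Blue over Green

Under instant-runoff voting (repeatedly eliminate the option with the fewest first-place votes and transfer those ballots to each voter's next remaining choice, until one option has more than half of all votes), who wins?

Round 1: Blue 3, Orange 9, Purple 5, Teal 0, Green 9. Teal eliminated.
Round 2: Blue 3, Orange 9, Purple 5, Green 9. Blue eliminated.
Round 3: Orange 12, Purple 5, Green 9. Purple eliminated.
Round 4: Orange 17, Green 9. Orange has a majority (≥14).

Orange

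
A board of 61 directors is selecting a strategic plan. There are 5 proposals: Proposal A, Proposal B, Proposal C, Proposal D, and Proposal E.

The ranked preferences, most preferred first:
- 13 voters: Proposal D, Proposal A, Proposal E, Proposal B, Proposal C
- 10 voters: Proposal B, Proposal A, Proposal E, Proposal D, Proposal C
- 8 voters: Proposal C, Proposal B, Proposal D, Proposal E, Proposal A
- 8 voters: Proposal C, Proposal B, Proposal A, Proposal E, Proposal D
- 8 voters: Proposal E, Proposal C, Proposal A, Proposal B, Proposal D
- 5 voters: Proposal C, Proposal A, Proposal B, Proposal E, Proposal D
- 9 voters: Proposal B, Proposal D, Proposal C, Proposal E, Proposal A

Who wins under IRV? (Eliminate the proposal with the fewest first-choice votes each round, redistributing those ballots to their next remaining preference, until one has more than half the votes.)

Proposal B

Round 1: Proposal A 0, Proposal B 19, Proposal C 21, Proposal D 13, Proposal E 8. Proposal A eliminated.
Round 2: Proposal B 19, Proposal C 21, Proposal D 13, Proposal E 8. Proposal E eliminated.
Round 3: Proposal B 19, Proposal C 29, Proposal D 13. Proposal D eliminated.
Round 4: Proposal B 32, Proposal C 29. Proposal B has a majority (≥31).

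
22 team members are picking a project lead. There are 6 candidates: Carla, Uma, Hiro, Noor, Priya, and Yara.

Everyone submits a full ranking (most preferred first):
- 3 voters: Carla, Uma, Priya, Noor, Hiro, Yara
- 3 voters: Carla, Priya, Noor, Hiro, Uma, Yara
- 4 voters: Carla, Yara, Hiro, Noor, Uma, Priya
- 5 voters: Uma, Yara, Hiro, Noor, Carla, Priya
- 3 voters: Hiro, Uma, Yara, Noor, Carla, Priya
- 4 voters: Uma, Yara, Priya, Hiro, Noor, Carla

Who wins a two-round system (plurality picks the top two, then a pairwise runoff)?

Round 1 first-place votes: Carla 10, Uma 9, Hiro 3, Noor 0, Priya 0, Yara 0. Carla and Uma advance.
Runoff: Carla is ranked above Uma on 10 ballots, Uma above Carla on 12.

Uma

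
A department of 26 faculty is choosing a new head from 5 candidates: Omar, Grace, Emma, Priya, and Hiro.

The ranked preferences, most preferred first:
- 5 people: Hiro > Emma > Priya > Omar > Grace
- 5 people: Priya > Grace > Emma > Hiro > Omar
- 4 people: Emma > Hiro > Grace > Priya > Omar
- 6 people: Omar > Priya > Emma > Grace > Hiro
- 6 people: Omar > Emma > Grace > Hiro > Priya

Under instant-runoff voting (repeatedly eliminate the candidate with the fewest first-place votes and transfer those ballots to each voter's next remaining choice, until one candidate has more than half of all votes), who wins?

Round 1: Omar 12, Grace 0, Emma 4, Priya 5, Hiro 5. Grace eliminated.
Round 2: Omar 12, Emma 4, Priya 5, Hiro 5. Emma eliminated.
Round 3: Omar 12, Priya 5, Hiro 9. Priya eliminated.
Round 4: Omar 12, Hiro 14. Hiro has a majority (≥14).

Hiro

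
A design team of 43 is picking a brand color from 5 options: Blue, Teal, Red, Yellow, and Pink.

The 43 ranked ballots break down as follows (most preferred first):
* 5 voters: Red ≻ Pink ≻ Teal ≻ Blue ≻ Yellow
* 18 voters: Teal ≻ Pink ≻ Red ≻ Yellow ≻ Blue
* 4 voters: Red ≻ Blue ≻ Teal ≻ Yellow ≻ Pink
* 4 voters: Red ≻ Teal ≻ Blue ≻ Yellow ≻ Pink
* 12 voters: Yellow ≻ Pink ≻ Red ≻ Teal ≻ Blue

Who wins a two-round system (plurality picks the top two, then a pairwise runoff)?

Red

Round 1 first-place votes: Blue 0, Teal 18, Red 13, Yellow 12, Pink 0. Teal and Red advance.
Runoff: Teal is ranked above Red on 18 ballots, Red above Teal on 25.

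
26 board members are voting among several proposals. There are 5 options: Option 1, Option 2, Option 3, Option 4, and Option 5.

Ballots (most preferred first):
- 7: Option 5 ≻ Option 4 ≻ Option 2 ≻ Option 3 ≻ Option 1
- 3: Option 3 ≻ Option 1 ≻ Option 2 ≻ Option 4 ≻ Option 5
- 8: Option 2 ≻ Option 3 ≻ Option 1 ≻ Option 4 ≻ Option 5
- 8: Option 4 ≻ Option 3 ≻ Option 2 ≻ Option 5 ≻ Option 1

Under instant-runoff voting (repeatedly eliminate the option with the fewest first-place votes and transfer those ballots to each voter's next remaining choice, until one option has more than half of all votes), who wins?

Round 1: Option 1 0, Option 2 8, Option 3 3, Option 4 8, Option 5 7. Option 1 eliminated.
Round 2: Option 2 8, Option 3 3, Option 4 8, Option 5 7. Option 3 eliminated.
Round 3: Option 2 11, Option 4 8, Option 5 7. Option 5 eliminated.
Round 4: Option 2 11, Option 4 15. Option 4 has a majority (≥14).

Option 4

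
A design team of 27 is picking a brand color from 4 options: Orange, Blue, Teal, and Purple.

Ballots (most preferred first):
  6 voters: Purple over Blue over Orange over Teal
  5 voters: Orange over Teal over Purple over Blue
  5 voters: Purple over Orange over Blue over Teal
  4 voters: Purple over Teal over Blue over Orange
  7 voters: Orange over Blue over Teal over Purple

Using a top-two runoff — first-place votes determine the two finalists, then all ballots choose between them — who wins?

Purple

Round 1 first-place votes: Orange 12, Blue 0, Teal 0, Purple 15. Purple and Orange advance.
Runoff: Purple is ranked above Orange on 15 ballots, Orange above Purple on 12.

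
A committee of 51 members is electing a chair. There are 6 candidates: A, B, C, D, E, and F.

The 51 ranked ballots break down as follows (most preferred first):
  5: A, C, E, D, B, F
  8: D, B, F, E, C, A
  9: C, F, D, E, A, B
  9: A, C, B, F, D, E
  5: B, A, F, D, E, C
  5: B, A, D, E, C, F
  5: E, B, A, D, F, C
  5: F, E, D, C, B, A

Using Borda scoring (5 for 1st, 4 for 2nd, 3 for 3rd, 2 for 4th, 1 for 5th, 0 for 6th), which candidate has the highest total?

B

A: 5×5 + 8×0 + 9×1 + 9×5 + 5×4 + 5×4 + 5×3 + 5×0 = 134
B: 5×1 + 8×4 + 9×0 + 9×3 + 5×5 + 5×5 + 5×4 + 5×1 = 139
C: 5×4 + 8×1 + 9×5 + 9×4 + 5×0 + 5×1 + 5×0 + 5×2 = 124
D: 5×2 + 8×5 + 9×3 + 9×1 + 5×2 + 5×3 + 5×2 + 5×3 = 136
E: 5×3 + 8×2 + 9×2 + 9×0 + 5×1 + 5×2 + 5×5 + 5×4 = 109
F: 5×0 + 8×3 + 9×4 + 9×2 + 5×3 + 5×0 + 5×1 + 5×5 = 123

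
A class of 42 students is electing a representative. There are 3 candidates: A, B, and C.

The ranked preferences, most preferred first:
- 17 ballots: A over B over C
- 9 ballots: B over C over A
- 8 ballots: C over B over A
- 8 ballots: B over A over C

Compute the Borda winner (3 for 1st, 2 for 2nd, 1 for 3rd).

A: 17×3 + 9×1 + 8×1 + 8×2 = 84
B: 17×2 + 9×3 + 8×2 + 8×3 = 101
C: 17×1 + 9×2 + 8×3 + 8×1 = 67

B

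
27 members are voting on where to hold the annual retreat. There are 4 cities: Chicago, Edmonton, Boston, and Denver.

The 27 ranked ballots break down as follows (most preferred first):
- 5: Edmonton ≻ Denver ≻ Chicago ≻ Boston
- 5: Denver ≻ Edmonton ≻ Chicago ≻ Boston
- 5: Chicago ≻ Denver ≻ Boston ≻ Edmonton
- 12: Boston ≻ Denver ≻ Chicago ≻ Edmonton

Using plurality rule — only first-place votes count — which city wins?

First-place votes: Chicago 5, Edmonton 5, Boston 12, Denver 5.

Boston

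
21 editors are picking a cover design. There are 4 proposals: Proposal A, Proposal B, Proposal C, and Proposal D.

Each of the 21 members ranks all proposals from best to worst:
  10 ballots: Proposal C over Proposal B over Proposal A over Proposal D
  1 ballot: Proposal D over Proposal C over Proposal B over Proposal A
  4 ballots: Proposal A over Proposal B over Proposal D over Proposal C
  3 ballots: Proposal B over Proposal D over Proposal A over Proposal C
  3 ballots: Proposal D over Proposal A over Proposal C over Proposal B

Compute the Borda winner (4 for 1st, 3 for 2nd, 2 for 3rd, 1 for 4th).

Proposal B

Proposal A: 10×2 + 1×1 + 4×4 + 3×2 + 3×3 = 52
Proposal B: 10×3 + 1×2 + 4×3 + 3×4 + 3×1 = 59
Proposal C: 10×4 + 1×3 + 4×1 + 3×1 + 3×2 = 56
Proposal D: 10×1 + 1×4 + 4×2 + 3×3 + 3×4 = 43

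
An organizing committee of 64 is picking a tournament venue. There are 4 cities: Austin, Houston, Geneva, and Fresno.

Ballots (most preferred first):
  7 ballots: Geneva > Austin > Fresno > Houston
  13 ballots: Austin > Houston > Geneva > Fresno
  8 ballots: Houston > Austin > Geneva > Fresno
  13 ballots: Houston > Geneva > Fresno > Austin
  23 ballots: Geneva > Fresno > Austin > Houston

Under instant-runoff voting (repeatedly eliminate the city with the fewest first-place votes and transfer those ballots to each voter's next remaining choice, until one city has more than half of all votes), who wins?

Houston

Round 1: Austin 13, Houston 21, Geneva 30, Fresno 0. Fresno eliminated.
Round 2: Austin 13, Houston 21, Geneva 30. Austin eliminated.
Round 3: Houston 34, Geneva 30. Houston has a majority (≥33).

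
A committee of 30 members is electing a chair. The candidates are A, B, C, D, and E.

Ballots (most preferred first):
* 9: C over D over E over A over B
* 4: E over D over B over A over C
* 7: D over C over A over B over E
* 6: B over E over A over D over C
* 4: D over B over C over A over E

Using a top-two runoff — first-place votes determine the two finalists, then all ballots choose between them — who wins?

Round 1 first-place votes: A 0, B 6, C 9, D 11, E 4. D and C advance.
Runoff: D is ranked above C on 21 ballots, C above D on 9.

D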